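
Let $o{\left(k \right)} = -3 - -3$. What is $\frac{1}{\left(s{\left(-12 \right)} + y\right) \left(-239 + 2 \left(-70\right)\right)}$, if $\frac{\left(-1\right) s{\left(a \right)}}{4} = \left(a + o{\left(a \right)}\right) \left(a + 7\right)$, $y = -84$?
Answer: $\frac{1}{122796} \approx 8.1436 \cdot 10^{-6}$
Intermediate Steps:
$o{\left(k \right)} = 0$ ($o{\left(k \right)} = -3 + 3 = 0$)
$s{\left(a \right)} = - 4 a \left(7 + a\right)$ ($s{\left(a \right)} = - 4 \left(a + 0\right) \left(a + 7\right) = - 4 a \left(7 + a\right)$)
$\frac{1}{\left(s{\left(-12 \right)} + y\right) \left(-239 + 2 \left(-70\right)\right)} = \frac{1}{\left(4 \left(-12\right) \left(-7 - -12\right) - 84\right) \left(-239 + 2 \left(-70\right)\right)} = \frac{1}{\left(4 \left(-12\right) \left(-7 + 12\right) - 84\right) \left(-239 - 140\right)} = \frac{1}{\left(4 \left(-12\right) 5 - 84\right) \left(-379\right)} = \frac{1}{\left(-240 - 84\right) \left(-379\right)} = \frac{1}{\left(-324\right) \left(-379\right)} = \frac{1}{122796}$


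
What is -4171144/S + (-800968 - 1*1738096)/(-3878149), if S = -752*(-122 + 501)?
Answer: 192045130511/12560266934 ≈ 15.290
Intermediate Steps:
S = -285008 (S = -752*379 = -285008)
-4171144/S + (-800968 - 1*1738096)/(-3878149) = -4171144/(-285008) + (-800968 - 1*1738096)/(-3878149) = -4171144*(-1/285008) + (-800968 - 1738096)*(-1/3878149) = 521393/35626 - 2539064*(-1/3878149) = 521393/35626 + 230824/352559 = 192045130511/12560266934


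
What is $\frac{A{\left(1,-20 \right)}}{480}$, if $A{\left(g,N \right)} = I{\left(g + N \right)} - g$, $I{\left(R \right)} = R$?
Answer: $- \frac{1}{24} \approx -0.041667$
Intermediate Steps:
$A{\left(g,N \right)} = N$ ($A{\left(g,N \right)} = \left(g + N\right) - g = \left(N + g\right) - g = N$)
$\frac{A{\left(1,-20 \right)}}{480} = - \frac{20}{480} = \left(-20\right) \frac{1}{480} = - \frac{1}{24}$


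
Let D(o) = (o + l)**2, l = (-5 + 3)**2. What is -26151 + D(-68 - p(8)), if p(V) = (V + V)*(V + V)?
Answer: 76249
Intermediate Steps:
p(V) = 4*V**2 (p(V) = (2*V)*(2*V) = 4*V**2)
l = 4 (l = (-2)**2 = 4)
D(o) = (4 + o)**2 (D(o) = (o + 4)**2 = (4 + o)**2)
-26151 + D(-68 - p(8)) = -26151 + (4 + (-68 - 4*8**2))**2 = -26151 + (4 + (-68 - 4*64))**2 = -26151 + (4 + (-68 - 1*256))**2 = -26151 + (4 + (-68 - 256))**2 = -26151 + (4 - 324)**2 = -26151 + (-320)**2 = -26151 + 102400 = 76249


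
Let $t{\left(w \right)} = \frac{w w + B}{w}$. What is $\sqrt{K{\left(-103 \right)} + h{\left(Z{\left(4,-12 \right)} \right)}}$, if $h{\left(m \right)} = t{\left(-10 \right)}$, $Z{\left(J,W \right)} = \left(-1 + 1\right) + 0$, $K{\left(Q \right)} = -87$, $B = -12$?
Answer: $\frac{i \sqrt{2395}}{5} \approx 9.7878 i$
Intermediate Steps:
$Z{\left(J,W \right)} = 0$ ($Z{\left(J,W \right)} = 0 + 0 = 0$)
$t{\left(w \right)} = \frac{-12 + w^{2}}{w}$ ($t{\left(w \right)} = \frac{w w - 12}{w} = \frac{w^{2} - 12}{w} = \frac{-12 + w^{2}}{w}$)
$h{\left(m \right)} = - \frac{44}{5}$ ($h{\left(m \right)} = -10 - \frac{12}{-10} = -10 - - \frac{6}{5} = -10 + \frac{6}{5} = - \frac{44}{5}$)
$\sqrt{K{\left(-103 \right)} + h{\left(Z{\left(4,-12 \right)} \right)}} = \sqrt{-87 - \frac{44}{5}} = \sqrt{- \frac{479}{5}} = \frac{i \sqrt{2395}}{5}$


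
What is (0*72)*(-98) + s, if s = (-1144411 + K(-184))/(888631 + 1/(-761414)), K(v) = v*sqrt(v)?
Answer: -871370557154/676616084233 - 280200352*I*sqrt(46)/676616084233 ≈ -1.2878 - 0.0028087*I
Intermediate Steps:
K(v) = v**(3/2)
s = -871370557154/676616084233 - 280200352*I*sqrt(46)/676616084233 (s = (-1144411 + (-184)**(3/2))/(888631 + 1/(-761414)) = (-1144411 - 368*I*sqrt(46))/(888631 - 1/761414) = (-1144411 - 368*I*sqrt(46))/(676616084233/761414) = (-1144411 - 368*I*sqrt(46))*(761414/676616084233) = -871370557154/676616084233 - 280200352*I*sqrt(46)/676616084233 ≈ -1.2878 - 0.0028087*I)
(0*72)*(-98) + s = (0*72)*(-98) + (-871370557154/676616084233 - 280200352*I*sqrt(46)/676616084233) = 0*(-98) + (-871370557154/676616084233 - 280200352*I*sqrt(46)/676616084233) = 0 + (-871370557154/676616084233 - 280200352*I*sqrt(46)/676616084233) = -871370557154/676616084233 - 280200352*I*sqrt(46)/676616084233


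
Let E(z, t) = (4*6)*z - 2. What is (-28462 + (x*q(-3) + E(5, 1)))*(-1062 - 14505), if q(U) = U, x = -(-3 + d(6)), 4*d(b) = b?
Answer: 882602199/2 ≈ 4.4130e+8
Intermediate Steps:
E(z, t) = -2 + 24*z (E(z, t) = 24*z - 2 = -2 + 24*z)
d(b) = b/4
x = 3/2 (x = -(-3 + (¼)*6) = -(-3 + 3/2) = -1*(-3/2) = 3/2 ≈ 1.5000)
(-28462 + (x*q(-3) + E(5, 1)))*(-1062 - 14505) = (-28462 + ((3/2)*(-3) + (-2 + 24*5)))*(-1062 - 14505) = (-28462 + (-9/2 + (-2 + 120)))*(-15567) = (-28462 + (-9/2 + 118))*(-15567) = (-28462 + 227/2)*(-15567) = -56697/2*(-15567) = 882602199/2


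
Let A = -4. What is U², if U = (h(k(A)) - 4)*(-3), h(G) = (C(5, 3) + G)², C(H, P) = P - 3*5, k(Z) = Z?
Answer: 571536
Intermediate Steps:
C(H, P) = -15 + P (C(H, P) = P - 15 = -15 + P)
h(G) = (-12 + G)² (h(G) = ((-15 + 3) + G)² = (-12 + G)²)
U = -756 (U = ((-12 - 4)² - 4)*(-3) = ((-16)² - 4)*(-3) = (256 - 4)*(-3) = 252*(-3) = -756)
U² = (-756)² = 571536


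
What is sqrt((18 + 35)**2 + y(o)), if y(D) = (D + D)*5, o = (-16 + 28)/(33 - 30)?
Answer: sqrt(2849) ≈ 53.376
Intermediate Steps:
o = 4 (o = 12/3 = 12*(1/3) = 4)
y(D) = 10*D (y(D) = (2*D)*5 = 10*D)
sqrt((18 + 35)**2 + y(o)) = sqrt((18 + 35)**2 + 10*4) = sqrt(53**2 + 40) = sqrt(2809 + 40) = sqrt(2849)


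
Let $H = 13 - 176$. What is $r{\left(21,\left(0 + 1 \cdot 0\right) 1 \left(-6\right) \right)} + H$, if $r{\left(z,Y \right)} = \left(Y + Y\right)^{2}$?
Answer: $-163$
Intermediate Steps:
$H = -163$ ($H = 13 - 176 = -163$)
$r{\left(z,Y \right)} = 4 Y^{2}$ ($r{\left(z,Y \right)} = \left(2 Y\right)^{2} = 4 Y^{2}$)
$r{\left(21,\left(0 + 1 \cdot 0\right) 1 \left(-6\right) \right)} + H = 4 \left(\left(0 + 1 \cdot 0\right) 1 \left(-6\right)\right)^{2} - 163 = 4 \left(\left(0 + 0\right) 1 \left(-6\right)\right)^{2} - 163 = 4 \left(0 \cdot 1 \left(-6\right)\right)^{2} - 163 = 4 \left(0 \left(-6\right)\right)^{2} - 163 = 4 \cdot 0^{2} - 163 = 4 \cdot 0 - 163 = 0 - 163 = -163$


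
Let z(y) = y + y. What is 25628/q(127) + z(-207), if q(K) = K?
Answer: -26950/127 ≈ -212.20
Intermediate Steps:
z(y) = 2*y
25628/q(127) + z(-207) = 25628/127 + 2*(-207) = 25628*(1/127) - 414 = 25628/127 - 414 = -26950/127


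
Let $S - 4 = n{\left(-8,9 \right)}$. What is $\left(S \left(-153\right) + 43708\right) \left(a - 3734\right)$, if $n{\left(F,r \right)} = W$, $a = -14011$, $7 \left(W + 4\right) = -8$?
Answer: $-778701300$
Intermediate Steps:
$W = - \frac{36}{7}$ ($W = -4 + \frac{1}{7} \left(-8\right) = -4 - \frac{8}{7} = - \frac{36}{7} \approx -5.1429$)
$n{\left(F,r \right)} = - \frac{36}{7}$
$S = - \frac{8}{7}$ ($S = 4 - \frac{36}{7} = - \frac{8}{7} \approx -1.1429$)
$\left(S \left(-153\right) + 43708\right) \left(a - 3734\right) = \left(\left(- \frac{8}{7}\right) \left(-153\right) + 43708\right) \left(-14011 - 3734\right) = \left(\frac{1224}{7} + 43708\right) \left(-17745\right) = \frac{307180}{7} \left(-17745\right) = -778701300$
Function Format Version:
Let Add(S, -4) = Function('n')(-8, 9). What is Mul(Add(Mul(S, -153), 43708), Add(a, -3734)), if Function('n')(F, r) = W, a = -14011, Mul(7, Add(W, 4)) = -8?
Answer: -778701300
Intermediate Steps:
W = Rational(-36, 7) (W = Add(-4, Mul(Rational(1, 7), -8)) = Add(-4, Rational(-8, 7)) = Rational(-36, 7) ≈ -5.1429)
Function('n')(F, r) = Rational(-36, 7)
S = Rational(-8, 7) (S = Add(4, Rational(-36, 7)) = Rational(-8, 7) ≈ -1.1429)
Mul(Add(Mul(S, -153), 43708), Add(a, -3734)) = Mul(Add(Mul(Rational(-8, 7), -153), 43708), Add(-14011, -3734)) = Mul(Add(Rational(1224, 7), 43708), -17745) = Mul(Rational(307180, 7), -17745) = -778701300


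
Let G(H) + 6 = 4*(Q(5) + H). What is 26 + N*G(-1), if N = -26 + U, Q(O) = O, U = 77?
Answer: 536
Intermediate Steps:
G(H) = 14 + 4*H (G(H) = -6 + 4*(5 + H) = -6 + (20 + 4*H) = 14 + 4*H)
N = 51 (N = -26 + 77 = 51)
26 + N*G(-1) = 26 + 51*(14 + 4*(-1)) = 26 + 51*(14 - 4) = 26 + 51*10 = 26 + 510 = 536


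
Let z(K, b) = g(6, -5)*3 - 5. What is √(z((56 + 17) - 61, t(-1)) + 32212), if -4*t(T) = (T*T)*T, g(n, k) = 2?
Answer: √32213 ≈ 179.48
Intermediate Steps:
t(T) = -T³/4 (t(T) = -T*T*T/4 = -T²*T/4 = -T³/4)
z(K, b) = 1 (z(K, b) = 2*3 - 5 = 6 - 5 = 1)
√(z((56 + 17) - 61, t(-1)) + 32212) = √(1 + 32212) = √32213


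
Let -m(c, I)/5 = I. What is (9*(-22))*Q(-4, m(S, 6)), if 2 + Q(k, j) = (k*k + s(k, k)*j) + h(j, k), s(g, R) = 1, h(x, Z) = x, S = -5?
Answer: 9108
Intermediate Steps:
m(c, I) = -5*I
Q(k, j) = -2 + k**2 + 2*j (Q(k, j) = -2 + ((k*k + 1*j) + j) = -2 + ((k**2 + j) + j) = -2 + ((j + k**2) + j) = -2 + (k**2 + 2*j) = -2 + k**2 + 2*j)
(9*(-22))*Q(-4, m(S, 6)) = (9*(-22))*(-2 + (-4)**2 + 2*(-5*6)) = -198*(-2 + 16 + 2*(-30)) = -198*(-2 + 16 - 60) = -198*(-46) = 9108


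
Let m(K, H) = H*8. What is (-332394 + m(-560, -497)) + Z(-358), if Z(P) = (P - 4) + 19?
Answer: -336713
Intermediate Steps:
Z(P) = 15 + P (Z(P) = (-4 + P) + 19 = 15 + P)
m(K, H) = 8*H
(-332394 + m(-560, -497)) + Z(-358) = (-332394 + 8*(-497)) + (15 - 358) = (-332394 - 3976) - 343 = -336370 - 343 = -336713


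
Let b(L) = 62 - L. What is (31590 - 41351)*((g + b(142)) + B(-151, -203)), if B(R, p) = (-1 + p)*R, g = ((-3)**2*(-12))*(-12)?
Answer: -312547220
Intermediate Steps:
g = 1296 (g = (9*(-12))*(-12) = -108*(-12) = 1296)
B(R, p) = R*(-1 + p)
(31590 - 41351)*((g + b(142)) + B(-151, -203)) = (31590 - 41351)*((1296 + (62 - 1*142)) - 151*(-1 - 203)) = -9761*((1296 + (62 - 142)) - 151*(-204)) = -9761*((1296 - 80) + 30804) = -9761*(1216 + 30804) = -9761*32020 = -312547220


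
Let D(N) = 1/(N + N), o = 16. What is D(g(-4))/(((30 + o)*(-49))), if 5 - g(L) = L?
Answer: -1/40572 ≈ -2.4648e-5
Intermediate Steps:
g(L) = 5 - L
D(N) = 1/(2*N)
D(g(-4))/(((30 + o)*(-49))) = (1/(2*(5 - 1*(-4))))/(((30 + 16)*(-49))) = (1/(2*(5 + 4)))/((46*(-49))) = ((½)/9)/(-2254) = ((½)*(⅑))*(-1/2254) = (1/18)*(-1/2254) = -1/40572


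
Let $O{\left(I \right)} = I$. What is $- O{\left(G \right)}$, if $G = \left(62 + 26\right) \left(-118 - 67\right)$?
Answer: $16280$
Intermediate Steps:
$G = -16280$ ($G = 88 \left(-185\right) = -16280$)
$- O{\left(G \right)} = \left(-1\right) \left(-16280\right) = 16280$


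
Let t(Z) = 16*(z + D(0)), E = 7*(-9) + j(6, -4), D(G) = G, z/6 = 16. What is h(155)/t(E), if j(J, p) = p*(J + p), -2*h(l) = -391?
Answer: 391/3072 ≈ 0.12728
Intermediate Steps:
z = 96 (z = 6*16 = 96)
h(l) = 391/2 (h(l) = -½*(-391) = 391/2)
E = -71 (E = 7*(-9) - 4*(6 - 4) = -63 - 4*2 = -63 - 8 = -71)
t(Z) = 1536 (t(Z) = 16*(96 + 0) = 16*96 = 1536)
h(155)/t(E) = (391/2)/1536 = (391/2)*(1/1536) = 391/3072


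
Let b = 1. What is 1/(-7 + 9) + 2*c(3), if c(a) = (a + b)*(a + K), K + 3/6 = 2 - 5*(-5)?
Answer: 473/2 ≈ 236.50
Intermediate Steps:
K = 53/2 (K = -½ + (2 - 5*(-5)) = -½ + (2 + 25) = -½ + 27 = 53/2 ≈ 26.500)
c(a) = (1 + a)*(53/2 + a) (c(a) = (a + 1)*(a + 53/2) = (1 + a)*(53/2 + a))
1/(-7 + 9) + 2*c(3) = 1/(-7 + 9) + 2*(53/2 + 3² + (55/2)*3) = 1/2 + 2*(53/2 + 9 + 165/2) = ½ + 2*118 = ½ + 236 = 473/2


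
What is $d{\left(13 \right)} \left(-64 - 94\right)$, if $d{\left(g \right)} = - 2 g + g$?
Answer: $2054$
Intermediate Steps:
$d{\left(g \right)} = - g$
$d{\left(13 \right)} \left(-64 - 94\right) = \left(-1\right) 13 \left(-64 - 94\right) = \left(-13\right) \left(-158\right) = 2054$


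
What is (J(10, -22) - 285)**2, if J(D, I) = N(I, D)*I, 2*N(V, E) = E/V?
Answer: 78400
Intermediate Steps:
N(V, E) = E/(2*V) (N(V, E) = (E/V)/2 = E/(2*V))
J(D, I) = D/2 (J(D, I) = (D/(2*I))*I = D/2)
(J(10, -22) - 285)**2 = ((1/2)*10 - 285)**2 = (5 - 285)**2 = (-280)**2 = 78400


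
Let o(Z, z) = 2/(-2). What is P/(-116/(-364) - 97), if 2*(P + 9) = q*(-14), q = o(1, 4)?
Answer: 91/4399 ≈ 0.020687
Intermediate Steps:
o(Z, z) = -1 (o(Z, z) = 2*(-½) = -1)
q = -1
P = -2 (P = -9 + (-1*(-14))/2 = -9 + (½)*14 = -9 + 7 = -2)
P/(-116/(-364) - 97) = -2/(-116/(-364) - 97) = -2/(-116*(-1/364) - 97) = -2/(29/91 - 97) = -2/(-8798/91) = -2*(-91/8798) = 91/4399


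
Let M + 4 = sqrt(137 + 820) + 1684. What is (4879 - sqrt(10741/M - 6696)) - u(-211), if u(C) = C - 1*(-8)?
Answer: 5082 - sqrt(-11238539 - 6696*sqrt(957))/sqrt(1680 + sqrt(957)) ≈ 5082.0 - 81.791*I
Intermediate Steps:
M = 1680 + sqrt(957) (M = -4 + (sqrt(137 + 820) + 1684) = -4 + (sqrt(957) + 1684) = -4 + (1684 + sqrt(957)) = 1680 + sqrt(957) ≈ 1710.9)
u(C) = 8 + C (u(C) = C + 8 = 8 + C)
(4879 - sqrt(10741/M - 6696)) - u(-211) = (4879 - sqrt(10741/(1680 + sqrt(957)) - 6696)) - (8 - 211) = (4879 - sqrt(-6696 + 10741/(1680 + sqrt(957)))) - 1*(-203) = (4879 - sqrt(-6696 + 10741/(1680 + sqrt(957)))) + 203 = 5082 - sqrt(-6696 + 10741/(1680 + sqrt(957)))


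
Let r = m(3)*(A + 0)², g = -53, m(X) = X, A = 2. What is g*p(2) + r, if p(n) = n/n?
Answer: -41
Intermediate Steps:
p(n) = 1
r = 12 (r = 3*(2 + 0)² = 3*2² = 3*4 = 12)
g*p(2) + r = -53*1 + 12 = -53 + 12 = -41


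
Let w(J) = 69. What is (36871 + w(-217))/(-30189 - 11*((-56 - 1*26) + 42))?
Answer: -36940/29749 ≈ -1.2417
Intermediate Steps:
(36871 + w(-217))/(-30189 - 11*((-56 - 1*26) + 42)) = (36871 + 69)/(-30189 - 11*((-56 - 1*26) + 42)) = 36940/(-30189 - 11*((-56 - 26) + 42)) = 36940/(-30189 - 11*(-82 + 42)) = 36940/(-30189 - 11*(-40)) = 36940/(-30189 + 440) = 36940/(-29749) = 36940*(-1/29749) = -36940/29749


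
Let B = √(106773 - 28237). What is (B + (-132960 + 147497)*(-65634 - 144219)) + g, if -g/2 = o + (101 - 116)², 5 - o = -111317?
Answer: -3050856155 + 2*√19634 ≈ -3.0509e+9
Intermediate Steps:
o = 111322 (o = 5 - 1*(-111317) = 5 + 111317 = 111322)
B = 2*√19634 (B = √78536 = 2*√19634 ≈ 280.24)
g = -223094 (g = -2*(111322 + (101 - 116)²) = -2*(111322 + (-15)²) = -2*(111322 + 225) = -2*111547 = -223094)
(B + (-132960 + 147497)*(-65634 - 144219)) + g = (2*√19634 + (-132960 + 147497)*(-65634 - 144219)) - 223094 = (2*√19634 + 14537*(-209853)) - 223094 = (2*√19634 - 3050633061) - 223094 = (-3050633061 + 2*√19634) - 223094 = -3050856155 + 2*√19634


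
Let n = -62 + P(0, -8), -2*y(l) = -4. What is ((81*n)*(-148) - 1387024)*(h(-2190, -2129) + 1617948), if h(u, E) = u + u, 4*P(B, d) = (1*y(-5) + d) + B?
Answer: -1009748264448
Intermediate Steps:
y(l) = 2 (y(l) = -½*(-4) = 2)
P(B, d) = ½ + B/4 + d/4 (P(B, d) = ((1*2 + d) + B)/4 = ((2 + d) + B)/4 = (2 + B + d)/4 = ½ + B/4 + d/4)
h(u, E) = 2*u
n = -127/2 (n = -62 + (½ + (¼)*0 + (¼)*(-8)) = -62 + (½ + 0 - 2) = -62 - 3/2 = -127/2 ≈ -63.500)
((81*n)*(-148) - 1387024)*(h(-2190, -2129) + 1617948) = ((81*(-127/2))*(-148) - 1387024)*(2*(-2190) + 1617948) = (-10287/2*(-148) - 1387024)*(-4380 + 1617948) = (761238 - 1387024)*1613568 = -625786*1613568 = -1009748264448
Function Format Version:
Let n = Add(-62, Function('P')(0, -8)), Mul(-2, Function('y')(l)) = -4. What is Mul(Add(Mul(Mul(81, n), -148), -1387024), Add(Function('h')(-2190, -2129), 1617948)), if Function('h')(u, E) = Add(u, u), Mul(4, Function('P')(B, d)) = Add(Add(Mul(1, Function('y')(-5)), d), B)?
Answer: -1009748264448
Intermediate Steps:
Function('y')(l) = 2 (Function('y')(l) = Mul(Rational(-1, 2), -4) = 2)
Function('P')(B, d) = Add(Rational(1, 2), Mul(Rational(1, 4), B), Mul(Rational(1, 4), d)) (Function('P')(B, d) = Mul(Rational(1, 4), Add(Add(Mul(1, 2), d), B)) = Mul(Rational(1, 4), Add(Add(2, d), B)) = Mul(Rational(1, 4), Add(2, B, d)) = Add(Rational(1, 2), Mul(Rational(1, 4), B), Mul(Rational(1, 4), d)))
Function('h')(u, E) = Mul(2, u)
n = Rational(-127, 2) (n = Add(-62, Add(Rational(1, 2), Mul(Rational(1, 4), 0), Mul(Rational(1, 4), -8))) = Add(-62, Add(Rational(1, 2), 0, -2)) = Add(-62, Rational(-3, 2)) = Rational(-127, 2) ≈ -63.500)
Mul(Add(Mul(Mul(81, n), -148), -1387024), Add(Function('h')(-2190, -2129), 1617948)) = Mul(Add(Mul(Mul(81, Rational(-127, 2)), -148), -1387024), Add(Mul(2, -2190), 1617948)) = Mul(Add(Mul(Rational(-10287, 2), -148), -1387024), Add(-4380, 1617948)) = Mul(Add(761238, -1387024), 1613568) = Mul(-625786, 1613568) = -1009748264448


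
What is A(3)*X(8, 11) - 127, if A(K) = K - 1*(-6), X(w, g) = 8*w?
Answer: 449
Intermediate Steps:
A(K) = 6 + K (A(K) = K + 6 = 6 + K)
A(3)*X(8, 11) - 127 = (6 + 3)*(8*8) - 127 = 9*64 - 127 = 576 - 127 = 449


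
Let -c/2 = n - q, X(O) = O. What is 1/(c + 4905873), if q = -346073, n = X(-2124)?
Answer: 1/4217975 ≈ 2.3708e-7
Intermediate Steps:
n = -2124
c = -687898 (c = -2*(-2124 - 1*(-346073)) = -2*(-2124 + 346073) = -2*343949 = -687898)
1/(c + 4905873) = 1/(-687898 + 4905873) = 1/4217975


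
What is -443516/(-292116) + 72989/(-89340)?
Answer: 1525205393/2174803620 ≈ 0.70131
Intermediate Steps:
-443516/(-292116) + 72989/(-89340) = -443516*(-1/292116) + 72989*(-1/89340) = 110879/73029 - 72989/89340 = 1525205393/2174803620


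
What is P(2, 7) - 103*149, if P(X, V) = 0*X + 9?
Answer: -15338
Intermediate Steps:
P(X, V) = 9 (P(X, V) = 0 + 9 = 9)
P(2, 7) - 103*149 = 9 - 103*149 = 9 - 15347 = -15338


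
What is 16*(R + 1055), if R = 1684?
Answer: 43824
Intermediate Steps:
16*(R + 1055) = 16*(1684 + 1055) = 16*2739 = 43824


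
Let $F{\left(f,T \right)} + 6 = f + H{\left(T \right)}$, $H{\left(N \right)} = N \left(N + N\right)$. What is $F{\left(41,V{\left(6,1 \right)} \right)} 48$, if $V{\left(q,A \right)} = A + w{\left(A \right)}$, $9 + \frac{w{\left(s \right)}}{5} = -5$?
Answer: $458736$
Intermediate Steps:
$w{\left(s \right)} = -70$ ($w{\left(s \right)} = -45 + 5 \left(-5\right) = -45 - 25 = -70$)
$H{\left(N \right)} = 2 N^{2}$ ($H{\left(N \right)} = N 2 N = 2 N^{2}$)
$V{\left(q,A \right)} = -70 + A$ ($V{\left(q,A \right)} = A - 70 = -70 + A$)
$F{\left(f,T \right)} = -6 + f + 2 T^{2}$ ($F{\left(f,T \right)} = -6 + \left(f + 2 T^{2}\right) = -6 + f + 2 T^{2}$)
$F{\left(41,V{\left(6,1 \right)} \right)} 48 = \left(-6 + 41 + 2 \left(-70 + 1\right)^{2}\right) 48 = \left(-6 + 41 + 2 \left(-69\right)^{2}\right) 48 = \left(-6 + 41 + 2 \cdot 4761\right) 48 = \left(-6 + 41 + 9522\right) 48 = 9557 \cdot 48 = 458736$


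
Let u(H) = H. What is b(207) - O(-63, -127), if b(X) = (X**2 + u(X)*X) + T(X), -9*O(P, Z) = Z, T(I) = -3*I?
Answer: 765566/9 ≈ 85063.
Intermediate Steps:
O(P, Z) = -Z/9
b(X) = -3*X + 2*X**2 (b(X) = (X**2 + X*X) - 3*X = (X**2 + X**2) - 3*X = 2*X**2 - 3*X = -3*X + 2*X**2)
b(207) - O(-63, -127) = 207*(-3 + 2*207) - (-1)*(-127)/9 = 207*(-3 + 414) - 1*127/9 = 207*411 - 127/9 = 85077 - 127/9 = 765566/9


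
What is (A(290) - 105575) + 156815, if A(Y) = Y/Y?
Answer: 51241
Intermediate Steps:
A(Y) = 1
(A(290) - 105575) + 156815 = (1 - 105575) + 156815 = -105574 + 156815 = 51241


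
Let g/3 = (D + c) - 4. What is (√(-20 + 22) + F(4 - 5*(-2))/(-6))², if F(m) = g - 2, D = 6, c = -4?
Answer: 34/9 + 8*√2/3 ≈ 7.5490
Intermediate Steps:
g = -6 (g = 3*((6 - 4) - 4) = 3*(2 - 4) = 3*(-2) = -6)
F(m) = -8 (F(m) = -6 - 2 = -8)
(√(-20 + 22) + F(4 - 5*(-2))/(-6))² = (√(-20 + 22) - 8/(-6))² = (√2 - 8*(-⅙))² = (√2 + 4/3)² = (4/3 + √2)²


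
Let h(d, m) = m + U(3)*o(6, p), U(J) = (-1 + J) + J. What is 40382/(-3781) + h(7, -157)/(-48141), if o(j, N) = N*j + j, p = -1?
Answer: -1943436245/182021121 ≈ -10.677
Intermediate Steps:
o(j, N) = j + N*j
U(J) = -1 + 2*J
h(d, m) = m (h(d, m) = m + (-1 + 2*3)*(6*(1 - 1)) = m + (-1 + 6)*(6*0) = m + 5*0 = m + 0 = m)
40382/(-3781) + h(7, -157)/(-48141) = 40382/(-3781) - 157/(-48141) = 40382*(-1/3781) - 157*(-1/48141) = -40382/3781 + 157/48141 = -1943436245/182021121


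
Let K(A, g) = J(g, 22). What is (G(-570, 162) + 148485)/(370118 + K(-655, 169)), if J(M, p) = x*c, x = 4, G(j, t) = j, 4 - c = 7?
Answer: 147915/370106 ≈ 0.39966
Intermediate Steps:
c = -3 (c = 4 - 1*7 = 4 - 7 = -3)
J(M, p) = -12 (J(M, p) = 4*(-3) = -12)
K(A, g) = -12
(G(-570, 162) + 148485)/(370118 + K(-655, 169)) = (-570 + 148485)/(370118 - 12) = 147915/370106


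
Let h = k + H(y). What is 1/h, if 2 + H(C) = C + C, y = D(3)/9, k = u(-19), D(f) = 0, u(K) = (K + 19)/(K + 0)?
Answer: -½ ≈ -0.50000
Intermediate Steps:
u(K) = (19 + K)/K
k = 0 (k = (19 - 19)/(-19) = -1/19*0 = 0)
y = 0 (y = 0/9 = 0*(⅑) = 0)
H(C) = -2 + 2*C (H(C) = -2 + (C + C) = -2 + 2*C)
h = -2 (h = 0 + (-2 + 2*0) = 0 + (-2 + 0) = 0 - 2 = -2)
1/h = 1/(-2) = -½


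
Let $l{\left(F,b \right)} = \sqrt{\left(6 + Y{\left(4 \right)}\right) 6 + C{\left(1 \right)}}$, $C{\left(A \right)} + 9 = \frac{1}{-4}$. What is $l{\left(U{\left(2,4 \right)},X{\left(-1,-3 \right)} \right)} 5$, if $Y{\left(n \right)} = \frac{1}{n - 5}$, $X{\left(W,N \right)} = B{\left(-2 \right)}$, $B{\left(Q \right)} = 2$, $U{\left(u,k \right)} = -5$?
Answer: $\frac{5 \sqrt{83}}{2} \approx 22.776$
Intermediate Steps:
$X{\left(W,N \right)} = 2$
$C{\left(A \right)} = - \frac{37}{4}$ ($C{\left(A \right)} = -9 + \frac{1}{-4} = -9 - \frac{1}{4} = - \frac{37}{4}$)
$Y{\left(n \right)} = \frac{1}{-5 + n}$
$l{\left(F,b \right)} = \frac{\sqrt{83}}{2}$ ($l{\left(F,b \right)} = \sqrt{\left(6 + \frac{1}{-5 + 4}\right) 6 - \frac{37}{4}} = \sqrt{\left(6 + \frac{1}{-1}\right) 6 - \frac{37}{4}} = \sqrt{\left(6 - 1\right) 6 - \frac{37}{4}} = \sqrt{5 \cdot 6 - \frac{37}{4}} = \sqrt{30 - \frac{37}{4}} = \sqrt{\frac{83}{4}} = \frac{\sqrt{83}}{2}$)
$l{\left(U{\left(2,4 \right)},X{\left(-1,-3 \right)} \right)} 5 = \frac{\sqrt{83}}{2} \cdot 5 = \frac{5 \sqrt{83}}{2}$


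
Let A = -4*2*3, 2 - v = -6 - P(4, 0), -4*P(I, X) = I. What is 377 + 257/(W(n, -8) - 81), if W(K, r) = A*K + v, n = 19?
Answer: 199553/530 ≈ 376.52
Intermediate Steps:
P(I, X) = -I/4
v = 7 (v = 2 - (-6 - (-1)*4/4) = 2 - (-6 - 1*(-1)) = 2 - (-6 + 1) = 2 - 1*(-5) = 2 + 5 = 7)
A = -24 (A = -8*3 = -24)
W(K, r) = 7 - 24*K (W(K, r) = -24*K + 7 = 7 - 24*K)
377 + 257/(W(n, -8) - 81) = 377 + 257/((7 - 24*19) - 81) = 377 + 257/((7 - 456) - 81) = 377 + 257/(-449 - 81) = 377 + 257/(-530) = 377 - 1/530*257 = 377 - 257/530 = 199553/530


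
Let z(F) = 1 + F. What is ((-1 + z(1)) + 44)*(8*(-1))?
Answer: -360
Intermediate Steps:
((-1 + z(1)) + 44)*(8*(-1)) = ((-1 + (1 + 1)) + 44)*(8*(-1)) = ((-1 + 2) + 44)*(-8) = (1 + 44)*(-8) = 45*(-8) = -360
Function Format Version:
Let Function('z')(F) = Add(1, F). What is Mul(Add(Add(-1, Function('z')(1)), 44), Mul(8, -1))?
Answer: -360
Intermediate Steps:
Mul(Add(Add(-1, Function('z')(1)), 44), Mul(8, -1)) = Mul(Add(Add(-1, Add(1, 1)), 44), Mul(8, -1)) = Mul(Add(Add(-1, 2), 44), -8) = Mul(Add(1, 44), -8) = Mul(45, -8) = -360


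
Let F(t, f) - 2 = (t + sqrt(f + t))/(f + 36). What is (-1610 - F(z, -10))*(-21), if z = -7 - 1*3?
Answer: 439971/13 + 21*I*sqrt(5)/13 ≈ 33844.0 + 3.6121*I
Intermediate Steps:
z = -10 (z = -7 - 3 = -10)
F(t, f) = 2 + (t + sqrt(f + t))/(36 + f) (F(t, f) = 2 + (t + sqrt(f + t))/(f + 36) = 2 + (t + sqrt(f + t))/(36 + f))
(-1610 - F(z, -10))*(-21) = (-1610 - (72 - 10 + sqrt(-10 - 10) + 2*(-10))/(36 - 10))*(-21) = (-1610 - (72 - 10 + sqrt(-20) - 20)/26)*(-21) = (-1610 - (72 - 10 + 2*I*sqrt(5) - 20)/26)*(-21) = (-1610 - (42 + 2*I*sqrt(5))/26)*(-21) = (-1610 - (21/13 + I*sqrt(5)/13))*(-21) = (-1610 + (-21/13 - I*sqrt(5)/13))*(-21) = (-20951/13 - I*sqrt(5)/13)*(-21) = 439971/13 + 21*I*sqrt(5)/13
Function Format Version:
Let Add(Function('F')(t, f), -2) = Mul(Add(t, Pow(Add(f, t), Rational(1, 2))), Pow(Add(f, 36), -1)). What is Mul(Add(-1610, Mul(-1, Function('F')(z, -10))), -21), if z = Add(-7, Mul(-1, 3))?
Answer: Add(Rational(439971, 13), Mul(Rational(21, 13), I, Pow(5, Rational(1, 2)))) ≈ Add(33844., Mul(3.6121, I))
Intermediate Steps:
z = -10 (z = Add(-7, -3) = -10)
Function('F')(t, f) = Add(2, Mul(Pow(Add(36, f), -1), Add(t, Pow(Add(f, t), Rational(1, 2))))) (Function('F')(t, f) = Add(2, Mul(Add(t, Pow(Add(f, t), Rational(1, 2))), Pow(Add(f, 36), -1))) = Add(2, Mul(Add(t, Pow(Add(f, t), Rational(1, 2))), Pow(Add(36, f), -1))) = Add(2, Mul(Pow(Add(36, f), -1), Add(t, Pow(Add(f, t), Rational(1, 2))))))
Mul(Add(-1610, Mul(-1, Function('F')(z, -10))), -21) = Mul(Add(-1610, Mul(-1, Mul(Pow(Add(36, -10), -1), Add(72, -10, Pow(Add(-10, -10), Rational(1, 2)), Mul(2, -10))))), -21) = Mul(Add(-1610, Mul(-1, Mul(Pow(26, -1), Add(72, -10, Pow(-20, Rational(1, 2)), -20)))), -21) = Mul(Add(-1610, Mul(-1, Mul(Rational(1, 26), Add(72, -10, Mul(2, I, Pow(5, Rational(1, 2))), -20)))), -21) = Mul(Add(-1610, Mul(-1, Mul(Rational(1, 26), Add(42, Mul(2, I, Pow(5, Rational(1, 2))))))), -21) = Mul(Add(-1610, Mul(-1, Add(Rational(21, 13), Mul(Rational(1, 13), I, Pow(5, Rational(1, 2)))))), -21) = Mul(Add(-1610, Add(Rational(-21, 13), Mul(Rational(-1, 13), I, Pow(5, Rational(1, 2))))), -21) = Mul(Add(Rational(-20951, 13), Mul(Rational(-1, 13), I, Pow(5, Rational(1, 2)))), -21) = Add(Rational(439971, 13), Mul(Rational(21, 13), I, Pow(5, Rational(1, 2))))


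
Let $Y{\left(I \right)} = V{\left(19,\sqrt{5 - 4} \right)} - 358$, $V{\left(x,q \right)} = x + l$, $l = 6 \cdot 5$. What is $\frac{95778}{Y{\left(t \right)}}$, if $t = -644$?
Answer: $- \frac{31926}{103} \approx -309.96$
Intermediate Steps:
$l = 30$
$V{\left(x,q \right)} = 30 + x$ ($V{\left(x,q \right)} = x + 30 = 30 + x$)
$Y{\left(I \right)} = -309$ ($Y{\left(I \right)} = \left(30 + 19\right) - 358 = 49 - 358 = -309$)
$\frac{95778}{Y{\left(t \right)}} = \frac{95778}{-309} = 95778 \left(- \frac{1}{309}\right) = - \frac{31926}{103}$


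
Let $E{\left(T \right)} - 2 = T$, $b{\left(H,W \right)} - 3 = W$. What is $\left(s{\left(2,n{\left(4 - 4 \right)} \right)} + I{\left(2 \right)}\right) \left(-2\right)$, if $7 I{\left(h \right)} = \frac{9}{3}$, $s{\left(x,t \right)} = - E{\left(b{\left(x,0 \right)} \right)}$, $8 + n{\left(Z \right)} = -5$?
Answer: $\frac{64}{7} \approx 9.1429$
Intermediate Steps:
$n{\left(Z \right)} = -13$ ($n{\left(Z \right)} = -8 - 5 = -13$)
$b{\left(H,W \right)} = 3 + W$
$E{\left(T \right)} = 2 + T$
$s{\left(x,t \right)} = -5$ ($s{\left(x,t \right)} = - (2 + \left(3 + 0\right)) = - (2 + 3) = \left(-1\right) 5 = -5$)
$I{\left(h \right)} = \frac{3}{7}$ ($I{\left(h \right)} = \frac{9 \cdot \frac{1}{3}}{7} = \frac{1}{7} \cdot 3 = \frac{3}{7}$)
$\left(s{\left(2,n{\left(4 - 4 \right)} \right)} + I{\left(2 \right)}\right) \left(-2\right) = \left(-5 + \frac{3}{7}\right) \left(-2\right) = \left(- \frac{32}{7}\right) \left(-2\right) = \frac{64}{7}$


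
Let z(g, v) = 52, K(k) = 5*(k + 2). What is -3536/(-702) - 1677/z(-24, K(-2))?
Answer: -2939/108 ≈ -27.213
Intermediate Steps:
K(k) = 10 + 5*k (K(k) = 5*(2 + k) = 10 + 5*k)
-3536/(-702) - 1677/z(-24, K(-2)) = -3536/(-702) - 1677/52 = -3536*(-1/702) - 1677*1/52 = 136/27 - 129/4 = -2939/108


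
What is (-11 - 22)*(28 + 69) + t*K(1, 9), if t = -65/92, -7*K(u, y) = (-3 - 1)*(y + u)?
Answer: -516011/161 ≈ -3205.0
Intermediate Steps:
K(u, y) = 4*u/7 + 4*y/7 (K(u, y) = -(-3 - 1)*(y + u)/7 = -(-4)*(u + y)/7 = -(-4*u - 4*y)/7 = 4*u/7 + 4*y/7)
t = -65/92 (t = -65*1/92 = -65/92 ≈ -0.70652)
(-11 - 22)*(28 + 69) + t*K(1, 9) = (-11 - 22)*(28 + 69) - 65*((4/7)*1 + (4/7)*9)/92 = -33*97 - 65*(4/7 + 36/7)/92 = -3201 - 65/92*40/7 = -3201 - 650/161 = -516011/161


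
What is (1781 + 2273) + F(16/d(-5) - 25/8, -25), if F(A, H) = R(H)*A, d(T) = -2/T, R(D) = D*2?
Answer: 8841/4 ≈ 2210.3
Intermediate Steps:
R(D) = 2*D
F(A, H) = 2*A*H (F(A, H) = (2*H)*A = 2*A*H)
(1781 + 2273) + F(16/d(-5) - 25/8, -25) = (1781 + 2273) + 2*(16/((-2/(-5))) - 25/8)*(-25) = 4054 + 2*(16/((-2*(-1/5))) - 25*1/8)*(-25) = 4054 + 2*(16/(2/5) - 25/8)*(-25) = 4054 + 2*(16*(5/2) - 25/8)*(-25) = 4054 + 2*(40 - 25/8)*(-25) = 4054 + 2*(295/8)*(-25) = 4054 - 7375/4 = 8841/4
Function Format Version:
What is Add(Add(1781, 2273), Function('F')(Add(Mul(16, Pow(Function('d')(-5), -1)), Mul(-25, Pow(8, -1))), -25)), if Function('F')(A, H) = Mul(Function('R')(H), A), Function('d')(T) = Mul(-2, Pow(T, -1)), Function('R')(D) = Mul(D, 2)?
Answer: Rational(8841, 4) ≈ 2210.3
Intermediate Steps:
Function('R')(D) = Mul(2, D)
Function('F')(A, H) = Mul(2, A, H) (Function('F')(A, H) = Mul(Mul(2, H), A) = Mul(2, A, H))
Add(Add(1781, 2273), Function('F')(Add(Mul(16, Pow(Function('d')(-5), -1)), Mul(-25, Pow(8, -1))), -25)) = Add(Add(1781, 2273), Mul(2, Add(Mul(16, Pow(Mul(-2, Pow(-5, -1)), -1)), Mul(-25, Pow(8, -1))), -25)) = Add(4054, Mul(2, Add(Mul(16, Pow(Mul(-2, Rational(-1, 5)), -1)), Mul(-25, Rational(1, 8))), -25)) = Add(4054, Mul(2, Add(Mul(16, Pow(Rational(2, 5), -1)), Rational(-25, 8)), -25)) = Add(4054, Mul(2, Add(Mul(16, Rational(5, 2)), Rational(-25, 8)), -25)) = Add(4054, Mul(2, Add(40, Rational(-25, 8)), -25)) = Add(4054, Mul(2, Rational(295, 8), -25)) = Add(4054, Rational(-7375, 4)) = Rational(8841, 4)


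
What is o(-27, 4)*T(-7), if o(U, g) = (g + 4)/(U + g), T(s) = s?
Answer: 56/23 ≈ 2.4348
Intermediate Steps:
o(U, g) = (4 + g)/(U + g)
o(-27, 4)*T(-7) = ((4 + 4)/(-27 + 4))*(-7) = (8/(-23))*(-7) = -1/23*8*(-7) = -8/23*(-7) = 56/23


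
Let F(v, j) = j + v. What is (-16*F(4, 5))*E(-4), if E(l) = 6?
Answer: -864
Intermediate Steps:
(-16*F(4, 5))*E(-4) = -16*(5 + 4)*6 = -16*9*6 = -144*6 = -864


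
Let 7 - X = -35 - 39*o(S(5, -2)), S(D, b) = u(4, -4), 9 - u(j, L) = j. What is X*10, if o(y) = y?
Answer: 2370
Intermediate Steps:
u(j, L) = 9 - j
S(D, b) = 5 (S(D, b) = 9 - 1*4 = 9 - 4 = 5)
X = 237 (X = 7 - (-35 - 39*5) = 7 - (-35 - 195) = 7 - 1*(-230) = 7 + 230 = 237)
X*10 = 237*10 = 2370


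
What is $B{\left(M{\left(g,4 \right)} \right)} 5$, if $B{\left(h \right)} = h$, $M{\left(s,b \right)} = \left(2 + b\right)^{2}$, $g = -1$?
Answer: $180$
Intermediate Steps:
$B{\left(M{\left(g,4 \right)} \right)} 5 = \left(2 + 4\right)^{2} \cdot 5 = 6^{2} \cdot 5 = 36 \cdot 5 = 180$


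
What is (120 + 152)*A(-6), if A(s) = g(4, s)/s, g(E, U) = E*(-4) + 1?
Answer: 680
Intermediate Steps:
g(E, U) = 1 - 4*E (g(E, U) = -4*E + 1 = 1 - 4*E)
A(s) = -15/s (A(s) = (1 - 4*4)/s = (1 - 16)/s = -15/s)
(120 + 152)*A(-6) = (120 + 152)*(-15/(-6)) = 272*(-15*(-⅙)) = 272*(5/2) = 680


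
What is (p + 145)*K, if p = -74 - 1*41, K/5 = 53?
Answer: 7950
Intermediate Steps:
K = 265 (K = 5*53 = 265)
p = -115 (p = -74 - 41 = -115)
(p + 145)*K = (-115 + 145)*265 = 30*265 = 7950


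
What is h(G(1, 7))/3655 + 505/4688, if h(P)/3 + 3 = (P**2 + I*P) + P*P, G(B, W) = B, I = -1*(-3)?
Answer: 1873903/17134640 ≈ 0.10936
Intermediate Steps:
I = 3
h(P) = -9 + 6*P**2 + 9*P (h(P) = -9 + 3*((P**2 + 3*P) + P*P) = -9 + 3*((P**2 + 3*P) + P**2) = -9 + 3*(2*P**2 + 3*P) = -9 + (6*P**2 + 9*P) = -9 + 6*P**2 + 9*P)
h(G(1, 7))/3655 + 505/4688 = (-9 + 6*1**2 + 9*1)/3655 + 505/4688 = (-9 + 6*1 + 9)*(1/3655) + 505*(1/4688) = (-9 + 6 + 9)*(1/3655) + 505/4688 = 6*(1/3655) + 505/4688 = 6/3655 + 505/4688 = 1873903/17134640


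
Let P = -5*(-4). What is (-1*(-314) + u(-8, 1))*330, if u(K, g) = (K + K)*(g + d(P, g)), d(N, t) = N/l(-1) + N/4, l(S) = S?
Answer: 177540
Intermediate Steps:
P = 20
d(N, t) = -3*N/4 (d(N, t) = N/(-1) + N/4 = N*(-1) + N*(¼) = -N + N/4 = -3*N/4)
u(K, g) = 2*K*(-15 + g) (u(K, g) = (K + K)*(g - ¾*20) = (2*K)*(g - 15) = (2*K)*(-15 + g) = 2*K*(-15 + g))
(-1*(-314) + u(-8, 1))*330 = (-1*(-314) + 2*(-8)*(-15 + 1))*330 = (314 + 2*(-8)*(-14))*330 = (314 + 224)*330 = 538*330 = 177540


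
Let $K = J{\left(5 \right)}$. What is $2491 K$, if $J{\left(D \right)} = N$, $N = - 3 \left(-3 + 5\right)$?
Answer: $-14946$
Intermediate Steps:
$N = -6$ ($N = \left(-3\right) 2 = -6$)
$J{\left(D \right)} = -6$
$K = -6$
$2491 K = 2491 \left(-6\right) = -14946$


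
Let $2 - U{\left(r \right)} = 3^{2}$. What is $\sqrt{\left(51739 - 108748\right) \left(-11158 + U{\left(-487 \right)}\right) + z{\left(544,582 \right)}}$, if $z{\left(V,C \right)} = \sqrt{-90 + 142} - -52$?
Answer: $\sqrt{636505537 + 2 \sqrt{13}} \approx 25229.0$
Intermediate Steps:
$U{\left(r \right)} = -7$ ($U{\left(r \right)} = 2 - 3^{2} = 2 - 9 = -7$)
$z{\left(V,C \right)} = 52 + 2 \sqrt{13}$ ($z{\left(V,C \right)} = \sqrt{52} + 52 = 2 \sqrt{13} + 52 = 52 + 2 \sqrt{13}$)
$\sqrt{\left(51739 - 108748\right) \left(-11158 + U{\left(-487 \right)}\right) + z{\left(544,582 \right)}} = \sqrt{\left(51739 - 108748\right) \left(-11158 - 7\right) + \left(52 + 2 \sqrt{13}\right)} = \sqrt{\left(-57009\right) \left(-11165\right) + \left(52 + 2 \sqrt{13}\right)} = \sqrt{636505485 + \left(52 + 2 \sqrt{13}\right)} = \sqrt{636505537 + 2 \sqrt{13}}$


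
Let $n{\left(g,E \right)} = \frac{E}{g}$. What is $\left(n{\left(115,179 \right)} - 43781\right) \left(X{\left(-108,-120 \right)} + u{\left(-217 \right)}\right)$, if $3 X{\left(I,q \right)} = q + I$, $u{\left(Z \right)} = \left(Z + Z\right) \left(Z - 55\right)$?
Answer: $- \frac{593946078192}{115} \approx -5.1647 \cdot 10^{9}$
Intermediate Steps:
$u{\left(Z \right)} = 2 Z \left(-55 + Z\right)$
$X{\left(I,q \right)} = \frac{I}{3} + \frac{q}{3}$ ($X{\left(I,q \right)} = \frac{q + I}{3} = \frac{I + q}{3} = \frac{I}{3} + \frac{q}{3}$)
$\left(n{\left(115,179 \right)} - 43781\right) \left(X{\left(-108,-120 \right)} + u{\left(-217 \right)}\right) = \left(\frac{179}{115} - 43781\right) \left(\left(\frac{1}{3} \left(-108\right) + \frac{1}{3} \left(-120\right)\right) + 2 \left(-217\right) \left(-55 - 217\right)\right) = \left(179 \cdot \frac{1}{115} - 43781\right) \left(\left(-36 - 40\right) + 2 \left(-217\right) \left(-272\right)\right) = \left(\frac{179}{115} - 43781\right) \left(-76 + 118048\right) = \left(- \frac{5034636}{115}\right) 117972 = - \frac{593946078192}{115}$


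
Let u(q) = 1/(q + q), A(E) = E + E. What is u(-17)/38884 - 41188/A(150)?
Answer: -13613210707/99154200 ≈ -137.29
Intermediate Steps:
A(E) = 2*E
u(q) = 1/(2*q)
u(-17)/38884 - 41188/A(150) = ((½)/(-17))/38884 - 41188/(2*150) = ((½)*(-1/17))*(1/38884) - 41188/300 = -1/34*1/38884 - 41188*1/300 = -1/1322056 - 10297/75 = -13613210707/99154200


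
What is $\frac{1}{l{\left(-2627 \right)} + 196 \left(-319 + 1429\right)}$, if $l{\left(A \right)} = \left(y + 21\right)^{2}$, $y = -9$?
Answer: $\frac{1}{217704} \approx 4.5934 \cdot 10^{-6}$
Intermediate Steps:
$l{\left(A \right)} = 144$ ($l{\left(A \right)} = \left(-9 + 21\right)^{2} = 12^{2} = 144$)
$\frac{1}{l{\left(-2627 \right)} + 196 \left(-319 + 1429\right)} = \frac{1}{144 + 196 \left(-319 + 1429\right)} = \frac{1}{144 + 196 \cdot 1110} = \frac{1}{144 + 217560} = \frac{1}{217704}$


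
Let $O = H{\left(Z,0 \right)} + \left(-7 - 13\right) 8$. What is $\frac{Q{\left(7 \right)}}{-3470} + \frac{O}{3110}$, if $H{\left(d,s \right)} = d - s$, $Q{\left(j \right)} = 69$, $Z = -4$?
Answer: $- \frac{78367}{1079170} \approx -0.072618$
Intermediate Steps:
$O = -164$ ($O = \left(-4 - 0\right) + \left(-7 - 13\right) 8 = \left(-4 + 0\right) + \left(-7 - 13\right) 8 = -4 - 160 = -164$)
$\frac{Q{\left(7 \right)}}{-3470} + \frac{O}{3110} = \frac{69}{-3470} - \frac{164}{3110} = 69 \left(- \frac{1}{3470}\right) - \frac{82}{1555} = - \frac{69}{3470} - \frac{82}{1555} = - \frac{78367}{1079170}$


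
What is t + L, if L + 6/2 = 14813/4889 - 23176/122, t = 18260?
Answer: 5389016714/298229 ≈ 18070.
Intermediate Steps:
L = -56644826/298229 (L = -3 + (14813/4889 - 23176/122) = -3 + (14813*(1/4889) - 23176*1/122) = -3 + (14813/4889 - 11588/61) = -3 - 55750139/298229 = -56644826/298229 ≈ -189.94)
t + L = 18260 - 56644826/298229 = 5389016714/298229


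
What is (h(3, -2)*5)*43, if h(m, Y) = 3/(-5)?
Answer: -129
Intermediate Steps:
h(m, Y) = -3/5 (h(m, Y) = 3*(-1/5) = -3/5)
(h(3, -2)*5)*43 = -3/5*5*43 = -3*43 = -129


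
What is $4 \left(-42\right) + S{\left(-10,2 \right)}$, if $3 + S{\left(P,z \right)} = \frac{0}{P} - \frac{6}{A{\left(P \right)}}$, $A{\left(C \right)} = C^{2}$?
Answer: $- \frac{8553}{50} \approx -171.06$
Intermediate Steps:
$S{\left(P,z \right)} = -3 - \frac{6}{P^{2}}$ ($S{\left(P,z \right)} = -3 + \left(\frac{0}{P} - \frac{6}{P^{2}}\right) = -3 + \left(0 - \frac{6}{P^{2}}\right) = -3 - \frac{6}{P^{2}}$)
$4 \left(-42\right) + S{\left(-10,2 \right)} = 4 \left(-42\right) - \left(3 + \frac{6}{100}\right) = -168 - \frac{153}{50} = - \frac{8553}{50}$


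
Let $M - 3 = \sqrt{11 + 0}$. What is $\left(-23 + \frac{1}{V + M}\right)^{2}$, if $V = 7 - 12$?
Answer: $\frac{25292}{49} - \frac{318 \sqrt{11}}{49} \approx 494.64$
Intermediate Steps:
$V = -5$
$M = 3 + \sqrt{11}$ ($M = 3 + \sqrt{11 + 0} = 3 + \sqrt{11} \approx 6.3166$)
$\left(-23 + \frac{1}{V + M}\right)^{2} = \left(-23 + \frac{1}{-5 + \left(3 + \sqrt{11}\right)}\right)^{2} = \left(-23 + \frac{1}{-2 + \sqrt{11}}\right)^{2}$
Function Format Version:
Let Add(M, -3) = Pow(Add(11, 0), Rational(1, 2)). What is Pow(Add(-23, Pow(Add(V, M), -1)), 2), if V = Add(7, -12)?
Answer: Add(Rational(25292, 49), Mul(Rational(-318, 49), Pow(11, Rational(1, 2)))) ≈ 494.64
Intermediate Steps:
V = -5
M = Add(3, Pow(11, Rational(1, 2))) (M = Add(3, Pow(Add(11, 0), Rational(1, 2))) = Add(3, Pow(11, Rational(1, 2))) ≈ 6.3166)
Pow(Add(-23, Pow(Add(V, M), -1)), 2) = Pow(Add(-23, Pow(Add(-5, Add(3, Pow(11, Rational(1, 2)))), -1)), 2) = Pow(Add(-23, Pow(Add(-2, Pow(11, Rational(1, 2))), -1)), 2)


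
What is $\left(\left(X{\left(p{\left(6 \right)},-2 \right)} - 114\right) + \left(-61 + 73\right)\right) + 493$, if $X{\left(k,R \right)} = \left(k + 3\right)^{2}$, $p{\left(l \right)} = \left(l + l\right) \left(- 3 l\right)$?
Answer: $45760$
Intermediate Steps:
$p{\left(l \right)} = - 6 l^{2}$ ($p{\left(l \right)} = 2 l \left(- 3 l\right) = - 6 l^{2}$)
$X{\left(k,R \right)} = \left(3 + k\right)^{2}$
$\left(\left(X{\left(p{\left(6 \right)},-2 \right)} - 114\right) + \left(-61 + 73\right)\right) + 493 = \left(\left(\left(3 - 6 \cdot 6^{2}\right)^{2} - 114\right) + \left(-61 + 73\right)\right) + 493 = \left(\left(\left(3 - 216\right)^{2} - 114\right) + 12\right) + 493 = \left(\left(\left(-213\right)^{2} - 114\right) + 12\right) + 493 = \left(\left(45369 - 114\right) + 12\right) + 493 = \left(45255 + 12\right) + 493 = 45267 + 493 = 45760$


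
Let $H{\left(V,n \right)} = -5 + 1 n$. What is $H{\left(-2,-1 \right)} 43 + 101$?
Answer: $-157$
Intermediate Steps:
$H{\left(V,n \right)} = -5 + n$
$H{\left(-2,-1 \right)} 43 + 101 = \left(-5 - 1\right) 43 + 101 = \left(-6\right) 43 + 101 = -258 + 101 = -157$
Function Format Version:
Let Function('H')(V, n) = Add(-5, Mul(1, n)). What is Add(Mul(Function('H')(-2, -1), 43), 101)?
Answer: -157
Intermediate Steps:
Function('H')(V, n) = Add(-5, n)
Add(Mul(Function('H')(-2, -1), 43), 101) = Add(Mul(Add(-5, -1), 43), 101) = Add(Mul(-6, 43), 101) = Add(-258, 101) = -157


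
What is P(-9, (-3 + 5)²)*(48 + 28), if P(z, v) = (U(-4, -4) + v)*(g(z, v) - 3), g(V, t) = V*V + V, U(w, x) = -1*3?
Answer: 5244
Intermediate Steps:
U(w, x) = -3
g(V, t) = V + V² (g(V, t) = V² + V = V + V²)
P(z, v) = (-3 + v)*(-3 + z*(1 + z)) (P(z, v) = (-3 + v)*(z*(1 + z) - 3) = (-3 + v)*(-3 + z*(1 + z)))
P(-9, (-3 + 5)²)*(48 + 28) = (9 - 3*(-3 + 5)² - 3*(-9)*(1 - 9) + (-3 + 5)²*(-9)*(1 - 9))*(48 + 28) = (9 - 3*2² - 3*(-9)*(-8) + 2²*(-9)*(-8))*76 = (9 - 3*4 - 216 + 4*(-9)*(-8))*76 = (9 - 12 - 216 + 288)*76 = 69*76 = 5244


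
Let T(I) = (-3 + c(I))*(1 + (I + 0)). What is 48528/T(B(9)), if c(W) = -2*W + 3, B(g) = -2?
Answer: -12132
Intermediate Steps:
c(W) = 3 - 2*W
T(I) = -2*I*(1 + I) (T(I) = (-3 + (3 - 2*I))*(1 + (I + 0)) = (-2*I)*(1 + I) = -2*I*(1 + I))
48528/T(B(9)) = 48528/((2*(-2)*(-1 - 1*(-2)))) = 48528/((2*(-2)*(-1 + 2))) = 48528/((2*(-2)*1)) = 48528/(-4) = 48528*(-¼) = -12132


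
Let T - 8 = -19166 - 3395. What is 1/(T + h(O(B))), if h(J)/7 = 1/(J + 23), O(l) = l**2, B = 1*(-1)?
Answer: -24/541265 ≈ -4.4341e-5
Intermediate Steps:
B = -1
T = -22553 (T = 8 + (-19166 - 3395) = 8 - 22561 = -22553)
h(J) = 7/(23 + J) (h(J) = 7/(J + 23) = 7/(23 + J))
1/(T + h(O(B))) = 1/(-22553 + 7/(23 + (-1)**2)) = 1/(-22553 + 7/(23 + 1)) = 1/(-22553 + 7/24) = 1/(-541265/24) = -24/541265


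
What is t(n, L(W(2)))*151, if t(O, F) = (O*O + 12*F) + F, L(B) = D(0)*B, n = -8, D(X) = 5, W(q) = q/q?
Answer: 19479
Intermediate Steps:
W(q) = 1
L(B) = 5*B
t(O, F) = O**2 + 13*F (t(O, F) = (O**2 + 12*F) + F = O**2 + 13*F)
t(n, L(W(2)))*151 = ((-8)**2 + 13*(5*1))*151 = (64 + 13*5)*151 = (64 + 65)*151 = 129*151 = 19479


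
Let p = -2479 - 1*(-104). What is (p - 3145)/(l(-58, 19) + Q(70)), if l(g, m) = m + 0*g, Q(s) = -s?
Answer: 1840/17 ≈ 108.24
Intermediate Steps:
p = -2375 (p = -2479 + 104 = -2375)
l(g, m) = m (l(g, m) = m + 0 = m)
(p - 3145)/(l(-58, 19) + Q(70)) = (-2375 - 3145)/(19 - 1*70) = -5520/(19 - 70) = -5520/(-51) = -5520*(-1/51) = 1840/17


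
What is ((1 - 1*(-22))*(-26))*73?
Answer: -43654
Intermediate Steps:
((1 - 1*(-22))*(-26))*73 = ((1 + 22)*(-26))*73 = (23*(-26))*73 = -598*73 = -43654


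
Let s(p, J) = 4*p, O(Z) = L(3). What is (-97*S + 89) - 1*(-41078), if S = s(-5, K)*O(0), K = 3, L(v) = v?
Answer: 46987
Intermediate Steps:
O(Z) = 3
S = -60 (S = (4*(-5))*3 = -20*3 = -60)
(-97*S + 89) - 1*(-41078) = (-97*(-60) + 89) - 1*(-41078) = (5820 + 89) + 41078 = 5909 + 41078 = 46987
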